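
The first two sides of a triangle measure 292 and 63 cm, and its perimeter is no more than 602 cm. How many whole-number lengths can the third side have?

18

Triangle inequality: 229 < x < 355. Perimeter ≤ 602 gives x ≤ 602 − 292 − 63 = 247.
So 229 < x ≤ 247; integers 230 through 247: 18 values.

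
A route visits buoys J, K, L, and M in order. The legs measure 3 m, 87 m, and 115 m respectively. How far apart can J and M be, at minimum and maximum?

25 ≤ JM ≤ 205 m

The maximum is all hops collinear in one direction: 3 + 87 + 115 = 205.
The longest hop is 115; the others sum to 90. Folding the others back against it leaves at least 115 − 90 = 25.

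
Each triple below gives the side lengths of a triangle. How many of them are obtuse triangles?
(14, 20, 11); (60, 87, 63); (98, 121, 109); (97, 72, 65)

(14,20,11): 11²+14² = 317 < 400 = 20² → obtuse
(60,87,63): 60²+63² = 7569 = 87² → right
(98,121,109): 98²+109² = 21485 > 14641 = 121² → acute
(97,72,65): 65²+72² = 9409 = 97² → right
1 of the 4 is obtuse.

1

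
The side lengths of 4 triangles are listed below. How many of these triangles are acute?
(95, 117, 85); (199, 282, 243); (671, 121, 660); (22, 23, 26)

(95,117,85): 85²+95² = 16250 > 13689 = 117² → acute
(199,282,243): 199²+243² = 98650 > 79524 = 282² → acute
(671,121,660): 121²+660² = 450241 = 671² → right
(22,23,26): 22²+23² = 1013 > 676 = 26² → acute
3 of the 4 are acute.

3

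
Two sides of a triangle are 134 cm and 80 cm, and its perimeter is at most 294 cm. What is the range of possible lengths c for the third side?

54 < c ≤ 80 cm

Triangle inequality alone gives 54 < c < 214.
The perimeter condition gives c ≤ 294 − 134 − 80 = 80.
Intersecting the two: 54 < c ≤ 80.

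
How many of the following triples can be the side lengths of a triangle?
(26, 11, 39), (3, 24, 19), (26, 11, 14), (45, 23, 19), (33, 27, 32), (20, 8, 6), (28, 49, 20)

(11,26,39): 11+26 ≤ 39 → not valid
(3,19,24): 3+19 ≤ 24 → not valid
(11,14,26): 11+14 ≤ 26 → not valid
(19,23,45): 19+23 ≤ 45 → not valid
(27,32,33): 27+32 > 33 → valid
(6,8,20): 6+8 ≤ 20 → not valid
(20,28,49): 20+28 ≤ 49 → not valid
1 of the 7 triples forms a triangle.

1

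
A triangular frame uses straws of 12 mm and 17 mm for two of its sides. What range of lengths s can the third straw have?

By the triangle inequality, s must be less than 12 + 17 = 29 and greater than |12 − 17| = 5.

5 < s < 29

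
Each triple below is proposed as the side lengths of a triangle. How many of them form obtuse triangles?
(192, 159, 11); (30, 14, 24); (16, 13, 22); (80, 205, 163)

(192,159,11): 11+159 ≤ 192, not a triangle
(30,14,24): 14²+24² = 772 < 900 = 30² → obtuse
(16,13,22): 13²+16² = 425 < 484 = 22² → obtuse
(80,205,163): 80²+163² = 32969 < 42025 = 205² → obtuse
3 of the 4 are obtuse.

3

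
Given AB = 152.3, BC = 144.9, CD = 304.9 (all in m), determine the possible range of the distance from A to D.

7.7 ≤ AD ≤ 602.1 m

The maximum is all hops collinear in one direction: 152.3 + 144.9 + 304.9 = 602.1.
The longest hop is 304.9; the others sum to 297.2. Folding the others back against it leaves at least 304.9 − 297.2 = 7.7.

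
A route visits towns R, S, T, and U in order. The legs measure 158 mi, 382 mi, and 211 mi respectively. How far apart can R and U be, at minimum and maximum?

13 ≤ RU ≤ 751 mi

The maximum is all hops collinear in one direction: 158 + 382 + 211 = 751.
The longest hop is 382; the others sum to 369. Folding the others back against it leaves at least 382 − 369 = 13.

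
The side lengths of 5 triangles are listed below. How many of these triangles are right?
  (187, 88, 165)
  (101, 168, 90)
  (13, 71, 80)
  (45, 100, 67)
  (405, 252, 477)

(187,88,165): 88²+165² = 34969 = 187² → right
(101,168,90): 90²+101² = 18301 < 28224 = 168² → obtuse
(13,71,80): 13²+71² = 5210 < 6400 = 80² → obtuse
(45,100,67): 45²+67² = 6514 < 10000 = 100² → obtuse
(405,252,477): 252²+405² = 227529 = 477² → right
2 of the 5 are right.

2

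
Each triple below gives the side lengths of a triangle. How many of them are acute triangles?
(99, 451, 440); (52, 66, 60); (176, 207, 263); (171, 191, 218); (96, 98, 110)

(99,451,440): 99²+440² = 203401 = 451² → right
(52,66,60): 52²+60² = 6304 > 4356 = 66² → acute
(176,207,263): 176²+207² = 73825 > 69169 = 263² → acute
(171,191,218): 171²+191² = 65722 > 47524 = 218² → acute
(96,98,110): 96²+98² = 18820 > 12100 = 110² → acute
4 of the 5 are acute.

4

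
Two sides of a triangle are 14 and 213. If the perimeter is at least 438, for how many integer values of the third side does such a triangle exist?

Triangle inequality: 199 < x < 227. Perimeter ≥ 438 gives x ≥ 438 − 14 − 213 = 211.
So 211 ≤ x < 227; integers 211 through 226: 16 values.

16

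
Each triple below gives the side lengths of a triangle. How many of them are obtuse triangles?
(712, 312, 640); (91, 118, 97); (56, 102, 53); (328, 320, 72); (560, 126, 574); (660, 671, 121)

(712,312,640): 312²+640² = 506944 = 712² → right
(91,118,97): 91²+97² = 17690 > 13924 = 118² → acute
(56,102,53): 53²+56² = 5945 < 10404 = 102² → obtuse
(328,320,72): 72²+320² = 107584 = 328² → right
(560,126,574): 126²+560² = 329476 = 574² → right
(660,671,121): 121²+660² = 450241 = 671² → right
1 of the 6 is obtuse.

1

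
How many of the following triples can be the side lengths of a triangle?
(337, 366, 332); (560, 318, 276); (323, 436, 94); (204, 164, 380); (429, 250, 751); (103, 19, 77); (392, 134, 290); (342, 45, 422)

3

(332,337,366): 332+337 > 366 → valid
(276,318,560): 276+318 > 560 → valid
(94,323,436): 94+323 ≤ 436 → not valid
(164,204,380): 164+204 ≤ 380 → not valid
(250,429,751): 250+429 ≤ 751 → not valid
(19,77,103): 19+77 ≤ 103 → not valid
(134,290,392): 134+290 > 392 → valid
(45,342,422): 45+342 ≤ 422 → not valid
3 of the 8 triples form a triangle.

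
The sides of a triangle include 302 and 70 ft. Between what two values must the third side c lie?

By the triangle inequality, c must be less than 302 + 70 = 372 and greater than |302 − 70| = 232.

232 < c < 372 (ft)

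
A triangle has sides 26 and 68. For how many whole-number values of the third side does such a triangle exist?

51

The third side lies in the open interval (42, 94).
Integers from 43 to 93 inclusive: 93 − 43 + 1 = 51.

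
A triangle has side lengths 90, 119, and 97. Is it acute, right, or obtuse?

acute

Compare the square of the longest side to the sum of squares of the other two: 90² + 97² = 17509 > 14161 = 119².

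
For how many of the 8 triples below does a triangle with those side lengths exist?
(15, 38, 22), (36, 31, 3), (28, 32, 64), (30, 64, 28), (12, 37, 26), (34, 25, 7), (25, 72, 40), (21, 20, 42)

1

(15,22,38): 15+22 ≤ 38 → not valid
(3,31,36): 3+31 ≤ 36 → not valid
(28,32,64): 28+32 ≤ 64 → not valid
(28,30,64): 28+30 ≤ 64 → not valid
(12,26,37): 12+26 > 37 → valid
(7,25,34): 7+25 ≤ 34 → not valid
(25,40,72): 25+40 ≤ 72 → not valid
(20,21,42): 20+21 ≤ 42 → not valid
1 of the 8 triples forms a triangle.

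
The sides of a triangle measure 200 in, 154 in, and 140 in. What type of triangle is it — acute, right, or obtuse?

Compare the square of the longest side to the sum of squares of the other two: 140² + 154² = 43316 > 40000 = 200².

acute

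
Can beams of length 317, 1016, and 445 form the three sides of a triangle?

The longest side is 1016, but the other two sum to only 762.
762 < 1016, so the triangle inequality fails.

No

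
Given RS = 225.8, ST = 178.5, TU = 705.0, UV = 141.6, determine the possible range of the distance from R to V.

159.1 ≤ RV ≤ 1250.9

The maximum is all hops collinear in one direction: 225.8 + 178.5 + 705.0 + 141.6 = 1250.9.
The longest hop is 705.0; the others sum to 545.9. Folding the others back against it leaves at least 705.0 − 545.9 = 159.1.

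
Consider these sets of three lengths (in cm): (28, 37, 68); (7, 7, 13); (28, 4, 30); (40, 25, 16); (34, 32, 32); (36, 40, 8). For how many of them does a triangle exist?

5

(28,37,68): 28+37 ≤ 68 → not valid
(7,7,13): 7+7 > 13 → valid
(4,28,30): 4+28 > 30 → valid
(16,25,40): 16+25 > 40 → valid
(32,32,34): 32+32 > 34 → valid
(8,36,40): 8+36 > 40 → valid
5 of the 6 triples form a triangle.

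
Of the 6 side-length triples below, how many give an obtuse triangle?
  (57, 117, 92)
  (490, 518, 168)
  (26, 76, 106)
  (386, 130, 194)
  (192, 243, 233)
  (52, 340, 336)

1

(57,117,92): 57²+92² = 11713 < 13689 = 117² → obtuse
(490,518,168): 168²+490² = 268324 = 518² → right
(26,76,106): 26+76 ≤ 106, not a triangle
(386,130,194): 130+194 ≤ 386, not a triangle
(192,243,233): 192²+233² = 91153 > 59049 = 243² → acute
(52,340,336): 52²+336² = 115600 = 340² → right
1 of the 6 is obtuse.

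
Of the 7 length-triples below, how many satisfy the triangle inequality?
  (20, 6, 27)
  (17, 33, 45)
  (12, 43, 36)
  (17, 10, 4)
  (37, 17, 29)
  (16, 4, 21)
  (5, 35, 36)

(6,20,27): 6+20 ≤ 27 → not valid
(17,33,45): 17+33 > 45 → valid
(12,36,43): 12+36 > 43 → valid
(4,10,17): 4+10 ≤ 17 → not valid
(17,29,37): 17+29 > 37 → valid
(4,16,21): 4+16 ≤ 21 → not valid
(5,35,36): 5+35 > 36 → valid
4 of the 7 triples form a triangle.

4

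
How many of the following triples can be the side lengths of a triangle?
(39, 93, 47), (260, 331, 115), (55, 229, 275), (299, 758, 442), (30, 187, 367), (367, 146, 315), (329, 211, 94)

(39,47,93): 39+47 ≤ 93 → not valid
(115,260,331): 115+260 > 331 → valid
(55,229,275): 55+229 > 275 → valid
(299,442,758): 299+442 ≤ 758 → not valid
(30,187,367): 30+187 ≤ 367 → not valid
(146,315,367): 146+315 > 367 → valid
(94,211,329): 94+211 ≤ 329 → not valid
3 of the 7 triples form a triangle.

3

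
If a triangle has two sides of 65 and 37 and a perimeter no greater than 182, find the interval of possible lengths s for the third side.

Triangle inequality alone gives 28 < s < 102.
The perimeter condition gives s ≤ 182 − 65 − 37 = 80.
Intersecting the two: 28 < s ≤ 80.

28 < s ≤ 80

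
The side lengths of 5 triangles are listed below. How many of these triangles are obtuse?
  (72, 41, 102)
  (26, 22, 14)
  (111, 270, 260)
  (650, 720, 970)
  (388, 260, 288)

1

(72,41,102): 41²+72² = 6865 < 10404 = 102² → obtuse
(26,22,14): 14²+22² = 680 > 676 = 26² → acute
(111,270,260): 111²+260² = 79921 > 72900 = 270² → acute
(650,720,970): 650²+720² = 940900 = 970² → right
(388,260,288): 260²+288² = 150544 = 388² → right
1 of the 5 is obtuse.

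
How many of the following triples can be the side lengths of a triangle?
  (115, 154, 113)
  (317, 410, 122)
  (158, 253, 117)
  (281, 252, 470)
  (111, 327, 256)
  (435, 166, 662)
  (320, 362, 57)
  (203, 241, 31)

(113,115,154): 113+115 > 154 → valid
(122,317,410): 122+317 > 410 → valid
(117,158,253): 117+158 > 253 → valid
(252,281,470): 252+281 > 470 → valid
(111,256,327): 111+256 > 327 → valid
(166,435,662): 166+435 ≤ 662 → not valid
(57,320,362): 57+320 > 362 → valid
(31,203,241): 31+203 ≤ 241 → not valid
6 of the 8 triples form a triangle.

6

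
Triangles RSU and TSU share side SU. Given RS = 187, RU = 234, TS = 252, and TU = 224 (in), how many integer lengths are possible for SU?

373

From triangle RSU: 47 < SU < 421.
From triangle TSU: 28 < SU < 476.
Intersection: 47 < SU < 421, so integers 48 through 420: 373 values.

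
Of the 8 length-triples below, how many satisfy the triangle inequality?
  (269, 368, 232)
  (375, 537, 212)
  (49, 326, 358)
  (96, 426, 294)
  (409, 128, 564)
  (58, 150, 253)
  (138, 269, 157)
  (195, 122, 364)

(232,269,368): 232+269 > 368 → valid
(212,375,537): 212+375 > 537 → valid
(49,326,358): 49+326 > 358 → valid
(96,294,426): 96+294 ≤ 426 → not valid
(128,409,564): 128+409 ≤ 564 → not valid
(58,150,253): 58+150 ≤ 253 → not valid
(138,157,269): 138+157 > 269 → valid
(122,195,364): 122+195 ≤ 364 → not valid
4 of the 8 triples form a triangle.

4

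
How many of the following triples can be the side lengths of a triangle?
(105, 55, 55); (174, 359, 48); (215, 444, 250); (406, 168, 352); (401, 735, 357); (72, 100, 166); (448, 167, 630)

5

(55,55,105): 55+55 > 105 → valid
(48,174,359): 48+174 ≤ 359 → not valid
(215,250,444): 215+250 > 444 → valid
(168,352,406): 168+352 > 406 → valid
(357,401,735): 357+401 > 735 → valid
(72,100,166): 72+100 > 166 → valid
(167,448,630): 167+448 ≤ 630 → not valid
5 of the 7 triples form a triangle.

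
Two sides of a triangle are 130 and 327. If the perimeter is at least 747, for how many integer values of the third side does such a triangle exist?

167

Triangle inequality: 197 < x < 457. Perimeter ≥ 747 gives x ≥ 747 − 130 − 327 = 290.
So 290 ≤ x < 457; integers 290 through 456: 167 values.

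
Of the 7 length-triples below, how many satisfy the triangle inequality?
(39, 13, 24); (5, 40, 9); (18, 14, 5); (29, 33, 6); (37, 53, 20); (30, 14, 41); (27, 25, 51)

5

(13,24,39): 13+24 ≤ 39 → not valid
(5,9,40): 5+9 ≤ 40 → not valid
(5,14,18): 5+14 > 18 → valid
(6,29,33): 6+29 > 33 → valid
(20,37,53): 20+37 > 53 → valid
(14,30,41): 14+30 > 41 → valid
(25,27,51): 25+27 > 51 → valid
5 of the 7 triples form a triangle.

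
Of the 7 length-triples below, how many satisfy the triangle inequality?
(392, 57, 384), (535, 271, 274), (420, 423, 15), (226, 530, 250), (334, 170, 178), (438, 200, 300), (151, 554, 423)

(57,384,392): 57+384 > 392 → valid
(271,274,535): 271+274 > 535 → valid
(15,420,423): 15+420 > 423 → valid
(226,250,530): 226+250 ≤ 530 → not valid
(170,178,334): 170+178 > 334 → valid
(200,300,438): 200+300 > 438 → valid
(151,423,554): 151+423 > 554 → valid
6 of the 7 triples form a triangle.

6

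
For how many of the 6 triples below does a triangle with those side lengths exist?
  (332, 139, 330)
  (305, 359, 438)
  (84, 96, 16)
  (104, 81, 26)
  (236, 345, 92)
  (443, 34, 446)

(139,330,332): 139+330 > 332 → valid
(305,359,438): 305+359 > 438 → valid
(16,84,96): 16+84 > 96 → valid
(26,81,104): 26+81 > 104 → valid
(92,236,345): 92+236 ≤ 345 → not valid
(34,443,446): 34+443 > 446 → valid
5 of the 6 triples form a triangle.

5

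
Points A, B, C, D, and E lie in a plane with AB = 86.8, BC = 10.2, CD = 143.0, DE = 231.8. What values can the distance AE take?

0 ≤ AE ≤ 471.8

The maximum is all hops collinear in one direction: 86.8 + 10.2 + 143.0 + 231.8 = 471.8.
The longest hop is 231.8; the others sum to 240.0. Since 231.8 ≤ 240.0, the path can fold back on itself completely, so the minimum distance is 0.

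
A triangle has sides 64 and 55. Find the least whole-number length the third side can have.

The third side must be strictly greater than |64 − 55| = 9.
The smallest integer above 9 is 10.

10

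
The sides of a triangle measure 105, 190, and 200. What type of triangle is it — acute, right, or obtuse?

Compare the square of the longest side to the sum of squares of the other two: 105² + 190² = 47125 > 40000 = 200².

acute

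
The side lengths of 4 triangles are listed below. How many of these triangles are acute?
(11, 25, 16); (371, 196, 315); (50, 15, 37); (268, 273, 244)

1

(11,25,16): 11²+16² = 377 < 625 = 25² → obtuse
(371,196,315): 196²+315² = 137641 = 371² → right
(50,15,37): 15²+37² = 1594 < 2500 = 50² → obtuse
(268,273,244): 244²+268² = 131360 > 74529 = 273² → acute
1 of the 4 is acute.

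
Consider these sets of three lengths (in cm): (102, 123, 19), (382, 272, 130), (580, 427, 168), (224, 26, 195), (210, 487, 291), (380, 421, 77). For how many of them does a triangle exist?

(19,102,123): 19+102 ≤ 123 → not valid
(130,272,382): 130+272 > 382 → valid
(168,427,580): 168+427 > 580 → valid
(26,195,224): 26+195 ≤ 224 → not valid
(210,291,487): 210+291 > 487 → valid
(77,380,421): 77+380 > 421 → valid
4 of the 6 triples form a triangle.

4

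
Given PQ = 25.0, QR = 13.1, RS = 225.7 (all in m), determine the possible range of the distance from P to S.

The maximum is all hops collinear in one direction: 25.0 + 13.1 + 225.7 = 263.8.
The longest hop is 225.7; the others sum to 38.1. Folding the others back against it leaves at least 225.7 − 38.1 = 187.6.

187.6 ≤ PS ≤ 263.8 m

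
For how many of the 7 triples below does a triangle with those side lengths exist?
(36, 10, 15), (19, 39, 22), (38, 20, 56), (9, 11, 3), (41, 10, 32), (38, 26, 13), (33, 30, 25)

6

(10,15,36): 10+15 ≤ 36 → not valid
(19,22,39): 19+22 > 39 → valid
(20,38,56): 20+38 > 56 → valid
(3,9,11): 3+9 > 11 → valid
(10,32,41): 10+32 > 41 → valid
(13,26,38): 13+26 > 38 → valid
(25,30,33): 25+30 > 33 → valid
6 of the 7 triples form a triangle.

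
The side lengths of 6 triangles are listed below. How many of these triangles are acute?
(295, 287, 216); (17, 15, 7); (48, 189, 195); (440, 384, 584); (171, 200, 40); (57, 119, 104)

(295,287,216): 216²+287² = 129025 > 87025 = 295² → acute
(17,15,7): 7²+15² = 274 < 289 = 17² → obtuse
(48,189,195): 48²+189² = 38025 = 195² → right
(440,384,584): 384²+440² = 341056 = 584² → right
(171,200,40): 40²+171² = 30841 < 40000 = 200² → obtuse
(57,119,104): 57²+104² = 14065 < 14161 = 119² → obtuse
1 of the 6 is acute.

1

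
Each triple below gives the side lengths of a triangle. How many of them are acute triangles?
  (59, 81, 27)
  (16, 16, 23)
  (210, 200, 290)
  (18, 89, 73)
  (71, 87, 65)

(59,81,27): 27²+59² = 4210 < 6561 = 81² → obtuse
(16,16,23): 16²+16² = 512 < 529 = 23² → obtuse
(210,200,290): 200²+210² = 84100 = 290² → right
(18,89,73): 18²+73² = 5653 < 7921 = 89² → obtuse
(71,87,65): 65²+71² = 9266 > 7569 = 87² → acute
1 of the 5 is acute.

1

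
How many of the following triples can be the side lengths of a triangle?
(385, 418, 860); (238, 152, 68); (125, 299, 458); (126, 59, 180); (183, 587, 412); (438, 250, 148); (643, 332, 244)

(385,418,860): 385+418 ≤ 860 → not valid
(68,152,238): 68+152 ≤ 238 → not valid
(125,299,458): 125+299 ≤ 458 → not valid
(59,126,180): 59+126 > 180 → valid
(183,412,587): 183+412 > 587 → valid
(148,250,438): 148+250 ≤ 438 → not valid
(244,332,643): 244+332 ≤ 643 → not valid
2 of the 7 triples form a triangle.

2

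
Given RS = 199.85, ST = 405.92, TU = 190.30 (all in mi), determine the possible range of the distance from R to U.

15.77 ≤ RU ≤ 796.07 mi

The maximum is all hops collinear in one direction: 199.85 + 405.92 + 190.30 = 796.07.
The longest hop is 405.92; the others sum to 390.15. Folding the others back against it leaves at least 405.92 − 390.15 = 15.77.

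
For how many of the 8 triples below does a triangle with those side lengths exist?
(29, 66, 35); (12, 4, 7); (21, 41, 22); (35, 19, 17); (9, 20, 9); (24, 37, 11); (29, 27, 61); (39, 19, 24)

(29,35,66): 29+35 ≤ 66 → not valid
(4,7,12): 4+7 ≤ 12 → not valid
(21,22,41): 21+22 > 41 → valid
(17,19,35): 17+19 > 35 → valid
(9,9,20): 9+9 ≤ 20 → not valid
(11,24,37): 11+24 ≤ 37 → not valid
(27,29,61): 27+29 ≤ 61 → not valid
(19,24,39): 19+24 > 39 → valid
3 of the 8 triples form a triangle.

3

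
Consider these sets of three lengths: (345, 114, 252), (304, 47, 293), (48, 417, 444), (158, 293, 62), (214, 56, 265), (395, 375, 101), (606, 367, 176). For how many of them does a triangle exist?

5

(114,252,345): 114+252 > 345 → valid
(47,293,304): 47+293 > 304 → valid
(48,417,444): 48+417 > 444 → valid
(62,158,293): 62+158 ≤ 293 → not valid
(56,214,265): 56+214 > 265 → valid
(101,375,395): 101+375 > 395 → valid
(176,367,606): 176+367 ≤ 606 → not valid
5 of the 7 triples form a triangle.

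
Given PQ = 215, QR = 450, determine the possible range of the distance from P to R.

By the triangle inequality, |215 − 450| ≤ PR ≤ 215 + 450.

235 ≤ PR ≤ 665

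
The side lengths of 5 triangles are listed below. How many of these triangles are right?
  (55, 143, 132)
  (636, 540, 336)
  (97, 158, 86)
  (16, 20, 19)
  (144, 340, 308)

3

(55,143,132): 55²+132² = 20449 = 143² → right
(636,540,336): 336²+540² = 404496 = 636² → right
(97,158,86): 86²+97² = 16805 < 24964 = 158² → obtuse
(16,20,19): 16²+19² = 617 > 400 = 20² → acute
(144,340,308): 144²+308² = 115600 = 340² → right
3 of the 5 are right.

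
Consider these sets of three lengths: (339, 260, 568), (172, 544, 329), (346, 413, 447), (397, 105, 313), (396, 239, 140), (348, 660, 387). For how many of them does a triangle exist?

(260,339,568): 260+339 > 568 → valid
(172,329,544): 172+329 ≤ 544 → not valid
(346,413,447): 346+413 > 447 → valid
(105,313,397): 105+313 > 397 → valid
(140,239,396): 140+239 ≤ 396 → not valid
(348,387,660): 348+387 > 660 → valid
4 of the 6 triples form a triangle.

4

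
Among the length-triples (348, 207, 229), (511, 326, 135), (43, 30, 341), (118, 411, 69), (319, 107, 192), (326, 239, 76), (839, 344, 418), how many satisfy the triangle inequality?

(207,229,348): 207+229 > 348 → valid
(135,326,511): 135+326 ≤ 511 → not valid
(30,43,341): 30+43 ≤ 341 → not valid
(69,118,411): 69+118 ≤ 411 → not valid
(107,192,319): 107+192 ≤ 319 → not valid
(76,239,326): 76+239 ≤ 326 → not valid
(344,418,839): 344+418 ≤ 839 → not valid
1 of the 7 triples forms a triangle.

1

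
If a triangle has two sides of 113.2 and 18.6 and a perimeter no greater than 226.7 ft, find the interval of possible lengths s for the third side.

94.6 < s ≤ 94.9

Triangle inequality alone gives 94.6 < s < 131.8.
The perimeter condition gives s ≤ 226.7 − 113.2 − 18.6 = 94.9.
Intersecting the two: 94.6 < s ≤ 94.9.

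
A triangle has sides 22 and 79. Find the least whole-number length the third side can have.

The third side must be strictly greater than |22 − 79| = 57.
The smallest integer above 57 is 58.

58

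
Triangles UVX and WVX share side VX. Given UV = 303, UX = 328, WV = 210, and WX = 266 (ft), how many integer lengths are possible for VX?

From triangle UVX: 25 < VX < 631.
From triangle WVX: 56 < VX < 476.
Intersection: 56 < VX < 476, so integers 57 through 475: 419 values.

419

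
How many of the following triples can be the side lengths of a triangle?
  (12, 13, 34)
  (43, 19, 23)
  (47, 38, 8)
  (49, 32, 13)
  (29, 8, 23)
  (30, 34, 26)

2

(12,13,34): 12+13 ≤ 34 → not valid
(19,23,43): 19+23 ≤ 43 → not valid
(8,38,47): 8+38 ≤ 47 → not valid
(13,32,49): 13+32 ≤ 49 → not valid
(8,23,29): 8+23 > 29 → valid
(26,30,34): 26+30 > 34 → valid
2 of the 6 triples form a triangle.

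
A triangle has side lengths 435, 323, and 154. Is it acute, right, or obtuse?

obtuse

Compare the square of the longest side to the sum of squares of the other two: 154² + 323² = 128045 < 189225 = 435².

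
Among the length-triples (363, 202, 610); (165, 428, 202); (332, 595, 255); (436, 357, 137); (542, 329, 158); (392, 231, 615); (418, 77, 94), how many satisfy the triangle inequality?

(202,363,610): 202+363 ≤ 610 → not valid
(165,202,428): 165+202 ≤ 428 → not valid
(255,332,595): 255+332 ≤ 595 → not valid
(137,357,436): 137+357 > 436 → valid
(158,329,542): 158+329 ≤ 542 → not valid
(231,392,615): 231+392 > 615 → valid
(77,94,418): 77+94 ≤ 418 → not valid
2 of the 7 triples form a triangle.

2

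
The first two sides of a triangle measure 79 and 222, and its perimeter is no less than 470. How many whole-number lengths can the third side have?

132

Triangle inequality: 143 < x < 301. Perimeter ≥ 470 gives x ≥ 470 − 79 − 222 = 169.
So 169 ≤ x < 301; integers 169 through 300: 132 values.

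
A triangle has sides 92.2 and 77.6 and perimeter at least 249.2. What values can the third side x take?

79.4 ≤ x < 169.8

Triangle inequality alone gives 14.6 < x < 169.8.
The perimeter condition gives x ≥ 249.2 − 92.2 − 77.6 = 79.4.
Intersecting the two: 79.4 ≤ x < 169.8.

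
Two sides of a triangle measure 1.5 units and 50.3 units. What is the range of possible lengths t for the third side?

48.8 < t < 51.8

By the triangle inequality, t must be less than 1.5 + 50.3 = 51.8 and greater than |1.5 − 50.3| = 48.8.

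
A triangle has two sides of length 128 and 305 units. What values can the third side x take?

177 < x < 433

By the triangle inequality, x must be less than 128 + 305 = 433 and greater than |128 − 305| = 177.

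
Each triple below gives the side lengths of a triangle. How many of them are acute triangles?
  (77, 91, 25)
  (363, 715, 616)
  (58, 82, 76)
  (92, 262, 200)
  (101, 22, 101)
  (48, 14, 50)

2

(77,91,25): 25²+77² = 6554 < 8281 = 91² → obtuse
(363,715,616): 363²+616² = 511225 = 715² → right
(58,82,76): 58²+76² = 9140 > 6724 = 82² → acute
(92,262,200): 92²+200² = 48464 < 68644 = 262² → obtuse
(101,22,101): 22²+101² = 10685 > 10201 = 101² → acute
(48,14,50): 14²+48² = 2500 = 50² → right
2 of the 6 are acute.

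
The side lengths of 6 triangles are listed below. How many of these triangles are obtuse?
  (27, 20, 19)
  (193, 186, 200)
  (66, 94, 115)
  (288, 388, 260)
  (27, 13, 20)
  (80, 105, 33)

3

(27,20,19): 19²+20² = 761 > 729 = 27² → acute
(193,186,200): 186²+193² = 71845 > 40000 = 200² → acute
(66,94,115): 66²+94² = 13192 < 13225 = 115² → obtuse
(288,388,260): 260²+288² = 150544 = 388² → right
(27,13,20): 13²+20² = 569 < 729 = 27² → obtuse
(80,105,33): 33²+80² = 7489 < 11025 = 105² → obtuse
3 of the 6 are obtuse.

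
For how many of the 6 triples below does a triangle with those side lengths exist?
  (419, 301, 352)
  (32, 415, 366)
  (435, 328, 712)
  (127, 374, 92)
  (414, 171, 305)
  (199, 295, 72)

3

(301,352,419): 301+352 > 419 → valid
(32,366,415): 32+366 ≤ 415 → not valid
(328,435,712): 328+435 > 712 → valid
(92,127,374): 92+127 ≤ 374 → not valid
(171,305,414): 171+305 > 414 → valid
(72,199,295): 72+199 ≤ 295 → not valid
3 of the 6 triples form a triangle.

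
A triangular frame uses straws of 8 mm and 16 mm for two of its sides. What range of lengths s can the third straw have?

8 < s < 24

By the triangle inequality, s must be less than 8 + 16 = 24 and greater than |8 − 16| = 8.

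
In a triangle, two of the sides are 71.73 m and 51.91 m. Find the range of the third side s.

19.82 < s < 123.64

By the triangle inequality, s must be less than 71.73 + 51.91 = 123.64 and greater than |71.73 − 51.91| = 19.82.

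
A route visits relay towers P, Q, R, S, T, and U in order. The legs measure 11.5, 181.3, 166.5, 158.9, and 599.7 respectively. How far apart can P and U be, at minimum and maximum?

The maximum is all hops collinear in one direction: 11.5 + 181.3 + 166.5 + 158.9 + 599.7 = 1117.9.
The longest hop is 599.7; the others sum to 518.2. Folding the others back against it leaves at least 599.7 − 518.2 = 81.5.

81.5 ≤ PU ≤ 1117.9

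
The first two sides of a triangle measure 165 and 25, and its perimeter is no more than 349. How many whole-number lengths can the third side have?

19

Triangle inequality: 140 < x < 190. Perimeter ≤ 349 gives x ≤ 349 − 165 − 25 = 159.
So 140 < x ≤ 159; integers 141 through 159: 19 values.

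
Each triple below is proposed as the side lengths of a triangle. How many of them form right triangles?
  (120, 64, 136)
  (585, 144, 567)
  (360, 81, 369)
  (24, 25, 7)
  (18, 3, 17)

4

(120,64,136): 64²+120² = 18496 = 136² → right
(585,144,567): 144²+567² = 342225 = 585² → right
(360,81,369): 81²+360² = 136161 = 369² → right
(24,25,7): 7²+24² = 625 = 25² → right
(18,3,17): 3²+17² = 298 < 324 = 18² → obtuse
4 of the 5 are right.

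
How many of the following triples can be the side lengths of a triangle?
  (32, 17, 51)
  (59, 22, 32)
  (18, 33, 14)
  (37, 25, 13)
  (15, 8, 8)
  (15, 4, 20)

2

(17,32,51): 17+32 ≤ 51 → not valid
(22,32,59): 22+32 ≤ 59 → not valid
(14,18,33): 14+18 ≤ 33 → not valid
(13,25,37): 13+25 > 37 → valid
(8,8,15): 8+8 > 15 → valid
(4,15,20): 4+15 ≤ 20 → not valid
2 of the 6 triples form a triangle.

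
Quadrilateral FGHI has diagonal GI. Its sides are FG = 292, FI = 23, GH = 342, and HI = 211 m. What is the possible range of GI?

From triangle FGI: |292 − 23| < GI < 292 + 23, i.e. 269 < GI < 315.
From triangle HGI: 131 < GI < 553.
Both must hold, so GI lies in the intersection.

269 < GI < 315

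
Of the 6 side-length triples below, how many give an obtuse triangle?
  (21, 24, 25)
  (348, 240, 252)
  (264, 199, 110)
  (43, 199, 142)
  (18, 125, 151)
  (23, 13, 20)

1

(21,24,25): 21²+24² = 1017 > 625 = 25² → acute
(348,240,252): 240²+252² = 121104 = 348² → right
(264,199,110): 110²+199² = 51701 < 69696 = 264² → obtuse
(43,199,142): 43+142 ≤ 199, not a triangle
(18,125,151): 18+125 ≤ 151, not a triangle
(23,13,20): 13²+20² = 569 > 529 = 23² → acute
1 of the 6 is obtuse.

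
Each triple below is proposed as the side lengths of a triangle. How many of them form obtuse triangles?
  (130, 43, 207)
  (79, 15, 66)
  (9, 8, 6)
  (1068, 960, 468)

(130,43,207): 43+130 ≤ 207, not a triangle
(79,15,66): 15²+66² = 4581 < 6241 = 79² → obtuse
(9,8,6): 6²+8² = 100 > 81 = 9² → acute
(1068,960,468): 468²+960² = 1140624 = 1068² → right
1 of the 4 is obtuse.

1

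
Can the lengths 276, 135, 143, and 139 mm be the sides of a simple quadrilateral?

Yes

A quadrilateral exists iff every side is shorter than the sum of the others — equivalently, the longest side is less than the sum of the rest.
Longest side 276 < 417 (sum of the remaining 3), so yes.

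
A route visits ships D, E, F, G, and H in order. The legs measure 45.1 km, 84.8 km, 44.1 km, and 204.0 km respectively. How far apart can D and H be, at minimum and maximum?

30.0 ≤ DH ≤ 378.0 km

The maximum is all hops collinear in one direction: 45.1 + 84.8 + 44.1 + 204.0 = 378.0.
The longest hop is 204.0; the others sum to 174.0. Folding the others back against it leaves at least 204.0 − 174.0 = 30.0.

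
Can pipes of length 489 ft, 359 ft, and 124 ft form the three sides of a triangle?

The longest side is 489, but the other two sum to only 483.
483 < 489, so the triangle inequality fails.

No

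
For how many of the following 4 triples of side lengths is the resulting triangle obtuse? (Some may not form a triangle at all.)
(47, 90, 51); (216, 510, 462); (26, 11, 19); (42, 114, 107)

2

(47,90,51): 47²+51² = 4810 < 8100 = 90² → obtuse
(216,510,462): 216²+462² = 260100 = 510² → right
(26,11,19): 11²+19² = 482 < 676 = 26² → obtuse
(42,114,107): 42²+107² = 13213 > 12996 = 114² → acute
2 of the 4 are obtuse.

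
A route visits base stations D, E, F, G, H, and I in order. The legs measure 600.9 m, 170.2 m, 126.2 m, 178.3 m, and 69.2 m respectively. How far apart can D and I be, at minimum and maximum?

The maximum is all hops collinear in one direction: 600.9 + 170.2 + 126.2 + 178.3 + 69.2 = 1144.8.
The longest hop is 600.9; the others sum to 543.9. Folding the others back against it leaves at least 600.9 − 543.9 = 57.0.

57.0 ≤ DI ≤ 1144.8 m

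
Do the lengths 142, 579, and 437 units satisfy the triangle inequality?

The two shorter sides sum to 579, exactly equal to the longest side 579.
That gives only a degenerate (flat) triangle — the inequality must be strict.

No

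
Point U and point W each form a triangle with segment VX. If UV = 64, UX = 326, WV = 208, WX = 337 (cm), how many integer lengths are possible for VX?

From triangle UVX: 262 < VX < 390.
From triangle WVX: 129 < VX < 545.
Intersection: 262 < VX < 390, so integers 263 through 389: 127 values.

127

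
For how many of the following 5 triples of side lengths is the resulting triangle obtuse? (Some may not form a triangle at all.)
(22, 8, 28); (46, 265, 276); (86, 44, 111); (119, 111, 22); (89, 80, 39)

(22,8,28): 8²+22² = 548 < 784 = 28² → obtuse
(46,265,276): 46²+265² = 72341 < 76176 = 276² → obtuse
(86,44,111): 44²+86² = 9332 < 12321 = 111² → obtuse
(119,111,22): 22²+111² = 12805 < 14161 = 119² → obtuse
(89,80,39): 39²+80² = 7921 = 89² → right
4 of the 5 are obtuse.

4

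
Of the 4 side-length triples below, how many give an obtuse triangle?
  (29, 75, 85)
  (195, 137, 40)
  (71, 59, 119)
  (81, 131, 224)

2

(29,75,85): 29²+75² = 6466 < 7225 = 85² → obtuse
(195,137,40): 40+137 ≤ 195, not a triangle
(71,59,119): 59²+71² = 8522 < 14161 = 119² → obtuse
(81,131,224): 81+131 ≤ 224, not a triangle
2 of the 4 are obtuse.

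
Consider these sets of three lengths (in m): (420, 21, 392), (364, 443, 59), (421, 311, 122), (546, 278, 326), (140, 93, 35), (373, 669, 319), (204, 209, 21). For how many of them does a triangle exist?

(21,392,420): 21+392 ≤ 420 → not valid
(59,364,443): 59+364 ≤ 443 → not valid
(122,311,421): 122+311 > 421 → valid
(278,326,546): 278+326 > 546 → valid
(35,93,140): 35+93 ≤ 140 → not valid
(319,373,669): 319+373 > 669 → valid
(21,204,209): 21+204 > 209 → valid
4 of the 7 triples form a triangle.

4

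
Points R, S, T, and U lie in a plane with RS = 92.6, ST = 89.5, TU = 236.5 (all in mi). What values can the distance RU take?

The maximum is all hops collinear in one direction: 92.6 + 89.5 + 236.5 = 418.6.
The longest hop is 236.5; the others sum to 182.1. Folding the others back against it leaves at least 236.5 − 182.1 = 54.4.

54.4 ≤ RU ≤ 418.6 mi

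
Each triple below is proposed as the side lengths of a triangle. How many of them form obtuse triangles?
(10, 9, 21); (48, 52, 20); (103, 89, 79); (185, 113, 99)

1

(10,9,21): 9+10 ≤ 21, not a triangle
(48,52,20): 20²+48² = 2704 = 52² → right
(103,89,79): 79²+89² = 14162 > 10609 = 103² → acute
(185,113,99): 99²+113² = 22570 < 34225 = 185² → obtuse
1 of the 4 is obtuse.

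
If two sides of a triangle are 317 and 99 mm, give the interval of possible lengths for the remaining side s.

218 < s < 416

By the triangle inequality, s must be less than 317 + 99 = 416 and greater than |317 − 99| = 218.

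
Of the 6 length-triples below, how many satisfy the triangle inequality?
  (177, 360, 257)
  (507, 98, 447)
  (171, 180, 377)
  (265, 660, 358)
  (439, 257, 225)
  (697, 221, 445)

3

(177,257,360): 177+257 > 360 → valid
(98,447,507): 98+447 > 507 → valid
(171,180,377): 171+180 ≤ 377 → not valid
(265,358,660): 265+358 ≤ 660 → not valid
(225,257,439): 225+257 > 439 → valid
(221,445,697): 221+445 ≤ 697 → not valid
3 of the 6 triples form a triangle.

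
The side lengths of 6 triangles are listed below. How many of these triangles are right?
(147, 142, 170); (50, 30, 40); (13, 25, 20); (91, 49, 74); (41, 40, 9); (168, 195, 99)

(147,142,170): 142²+147² = 41773 > 28900 = 170² → acute
(50,30,40): 30²+40² = 2500 = 50² → right
(13,25,20): 13²+20² = 569 < 625 = 25² → obtuse
(91,49,74): 49²+74² = 7877 < 8281 = 91² → obtuse
(41,40,9): 9²+40² = 1681 = 41² → right
(168,195,99): 99²+168² = 38025 = 195² → right
3 of the 6 are right.

3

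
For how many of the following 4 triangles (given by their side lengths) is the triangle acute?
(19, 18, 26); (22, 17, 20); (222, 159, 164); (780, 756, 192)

(19,18,26): 18²+19² = 685 > 676 = 26² → acute
(22,17,20): 17²+20² = 689 > 484 = 22² → acute
(222,159,164): 159²+164² = 52177 > 49284 = 222² → acute
(780,756,192): 192²+756² = 608400 = 780² → right
3 of the 4 are acute.

3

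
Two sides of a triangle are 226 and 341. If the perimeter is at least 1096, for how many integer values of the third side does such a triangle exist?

38

Triangle inequality: 115 < x < 567. Perimeter ≥ 1096 gives x ≥ 1096 − 226 − 341 = 529.
So 529 ≤ x < 567; integers 529 through 566: 38 values.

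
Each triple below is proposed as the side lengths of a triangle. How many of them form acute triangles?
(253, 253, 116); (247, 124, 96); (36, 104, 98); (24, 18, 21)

3

(253,253,116): 116²+253² = 77465 > 64009 = 253² → acute
(247,124,96): 96+124 ≤ 247, not a triangle
(36,104,98): 36²+98² = 10900 > 10816 = 104² → acute
(24,18,21): 18²+21² = 765 > 576 = 24² → acute
3 of the 4 are acute.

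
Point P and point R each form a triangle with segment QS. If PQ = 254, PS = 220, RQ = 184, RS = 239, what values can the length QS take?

55 < QS < 423

From triangle PQS: |254 − 220| < QS < 254 + 220, i.e. 34 < QS < 474.
From triangle RQS: 55 < QS < 423.
Both must hold, so QS lies in the intersection.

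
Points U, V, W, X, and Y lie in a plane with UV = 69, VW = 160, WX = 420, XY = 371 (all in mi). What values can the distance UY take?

The maximum is all hops collinear in one direction: 69 + 160 + 420 + 371 = 1020.
The longest hop is 420; the others sum to 600. Since 420 ≤ 600, the path can fold back on itself completely, so the minimum distance is 0.

0 ≤ UY ≤ 1020 mi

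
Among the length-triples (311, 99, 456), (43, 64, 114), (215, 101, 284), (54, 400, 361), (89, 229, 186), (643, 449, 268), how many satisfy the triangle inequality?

(99,311,456): 99+311 ≤ 456 → not valid
(43,64,114): 43+64 ≤ 114 → not valid
(101,215,284): 101+215 > 284 → valid
(54,361,400): 54+361 > 400 → valid
(89,186,229): 89+186 > 229 → valid
(268,449,643): 268+449 > 643 → valid
4 of the 6 triples form a triangle.

4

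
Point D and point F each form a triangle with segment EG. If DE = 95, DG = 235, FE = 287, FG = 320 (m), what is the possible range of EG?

140 < EG < 330

From triangle DEG: |95 − 235| < EG < 95 + 235, i.e. 140 < EG < 330.
From triangle FEG: 33 < EG < 607.
Both must hold, so EG lies in the intersection.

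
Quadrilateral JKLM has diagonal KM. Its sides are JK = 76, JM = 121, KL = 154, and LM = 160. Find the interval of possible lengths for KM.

From triangle JKM: |76 − 121| < KM < 76 + 121, i.e. 45 < KM < 197.
From triangle LKM: 6 < KM < 314.
Both must hold, so KM lies in the intersection.

45 < KM < 197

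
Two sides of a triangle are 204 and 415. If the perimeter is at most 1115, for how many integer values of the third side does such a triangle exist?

Triangle inequality: 211 < x < 619. Perimeter ≤ 1115 gives x ≤ 1115 − 204 − 415 = 496.
So 211 < x ≤ 496; integers 212 through 496: 285 values.

285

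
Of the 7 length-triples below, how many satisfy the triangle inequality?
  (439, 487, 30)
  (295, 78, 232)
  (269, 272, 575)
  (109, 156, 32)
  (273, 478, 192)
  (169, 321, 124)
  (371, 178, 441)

2

(30,439,487): 30+439 ≤ 487 → not valid
(78,232,295): 78+232 > 295 → valid
(269,272,575): 269+272 ≤ 575 → not valid
(32,109,156): 32+109 ≤ 156 → not valid
(192,273,478): 192+273 ≤ 478 → not valid
(124,169,321): 124+169 ≤ 321 → not valid
(178,371,441): 178+371 > 441 → valid
2 of the 7 triples form a triangle.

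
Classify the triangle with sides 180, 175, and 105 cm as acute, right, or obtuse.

Compare the square of the longest side to the sum of squares of the other two: 105² + 175² = 41650 > 32400 = 180².

acute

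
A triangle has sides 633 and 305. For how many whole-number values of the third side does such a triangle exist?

The third side lies in the open interval (328, 938).
Integers from 329 to 937 inclusive: 937 − 329 + 1 = 609.

609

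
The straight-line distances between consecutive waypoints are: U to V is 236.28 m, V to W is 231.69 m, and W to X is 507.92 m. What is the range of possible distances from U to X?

39.95 ≤ UX ≤ 975.89 m

The maximum is all hops collinear in one direction: 236.28 + 231.69 + 507.92 = 975.89.
The longest hop is 507.92; the others sum to 467.97. Folding the others back against it leaves at least 507.92 − 467.97 = 39.95.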